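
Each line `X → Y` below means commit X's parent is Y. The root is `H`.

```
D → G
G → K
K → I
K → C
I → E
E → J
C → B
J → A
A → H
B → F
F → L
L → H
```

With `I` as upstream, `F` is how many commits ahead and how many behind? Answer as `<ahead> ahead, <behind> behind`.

Reachable from F: {F, H, L}.
Reachable from I: {A, E, H, I, J}.
Only in F's history (ahead): {F, L} — 2.
Only in I's history (behind): {A, E, I, J} — 4.

2 ahead, 4 behind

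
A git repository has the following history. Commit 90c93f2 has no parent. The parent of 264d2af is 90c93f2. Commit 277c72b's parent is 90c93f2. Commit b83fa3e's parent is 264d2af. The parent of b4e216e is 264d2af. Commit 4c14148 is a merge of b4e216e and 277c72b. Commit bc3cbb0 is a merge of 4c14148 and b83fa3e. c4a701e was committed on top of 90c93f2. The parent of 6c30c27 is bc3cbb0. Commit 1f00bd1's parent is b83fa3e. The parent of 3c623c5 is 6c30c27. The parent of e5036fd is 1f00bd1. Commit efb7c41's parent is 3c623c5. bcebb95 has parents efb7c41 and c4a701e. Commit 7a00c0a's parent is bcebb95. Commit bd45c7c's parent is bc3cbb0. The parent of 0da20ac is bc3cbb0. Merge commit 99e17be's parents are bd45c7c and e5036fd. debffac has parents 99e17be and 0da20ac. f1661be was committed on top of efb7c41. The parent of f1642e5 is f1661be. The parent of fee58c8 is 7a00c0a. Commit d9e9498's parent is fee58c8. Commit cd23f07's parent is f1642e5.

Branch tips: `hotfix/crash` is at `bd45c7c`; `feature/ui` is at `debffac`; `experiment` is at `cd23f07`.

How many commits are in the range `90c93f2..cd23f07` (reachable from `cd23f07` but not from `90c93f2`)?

Reachable from cd23f07: {264d2af, 277c72b, 3c623c5, 4c14148, 6c30c27, 90c93f2, b4e216e, b83fa3e, bc3cbb0, cd23f07, efb7c41, f1642e5, f1661be}.
Reachable from 90c93f2: {90c93f2}.
In cd23f07's history but not 90c93f2's: {264d2af, 277c72b, 3c623c5, 4c14148, 6c30c27, b4e216e, b83fa3e, bc3cbb0, cd23f07, efb7c41, f1642e5, f1661be} — 12 commits.

12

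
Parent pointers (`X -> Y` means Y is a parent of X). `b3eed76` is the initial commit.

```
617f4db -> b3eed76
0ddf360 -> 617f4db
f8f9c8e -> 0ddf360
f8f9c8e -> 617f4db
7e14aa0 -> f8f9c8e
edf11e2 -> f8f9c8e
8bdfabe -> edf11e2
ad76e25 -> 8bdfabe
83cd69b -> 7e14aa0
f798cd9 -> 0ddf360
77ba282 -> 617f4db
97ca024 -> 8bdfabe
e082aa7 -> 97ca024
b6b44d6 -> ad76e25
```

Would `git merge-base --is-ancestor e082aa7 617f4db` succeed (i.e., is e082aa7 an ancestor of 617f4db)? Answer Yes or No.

Ancestors of 617f4db: {617f4db, b3eed76}.
e082aa7 is not in that set, so it is not an ancestor of 617f4db.

No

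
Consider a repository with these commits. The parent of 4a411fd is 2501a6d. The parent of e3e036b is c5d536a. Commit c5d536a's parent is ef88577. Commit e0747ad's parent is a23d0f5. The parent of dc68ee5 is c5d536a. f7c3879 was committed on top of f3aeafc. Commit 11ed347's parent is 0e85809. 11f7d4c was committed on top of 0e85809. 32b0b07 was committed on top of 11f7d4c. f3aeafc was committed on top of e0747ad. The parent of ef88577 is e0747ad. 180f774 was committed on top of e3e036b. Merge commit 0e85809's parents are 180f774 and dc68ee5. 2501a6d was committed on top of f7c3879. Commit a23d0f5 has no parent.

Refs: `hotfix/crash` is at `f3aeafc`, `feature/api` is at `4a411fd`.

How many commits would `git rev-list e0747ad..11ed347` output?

7

Reachable from 11ed347: {0e85809, 11ed347, 180f774, a23d0f5, c5d536a, dc68ee5, e0747ad, e3e036b, ef88577}.
Reachable from e0747ad: {a23d0f5, e0747ad}.
In 11ed347's history but not e0747ad's: {0e85809, 11ed347, 180f774, c5d536a, dc68ee5, e3e036b, ef88577} — 7 commits.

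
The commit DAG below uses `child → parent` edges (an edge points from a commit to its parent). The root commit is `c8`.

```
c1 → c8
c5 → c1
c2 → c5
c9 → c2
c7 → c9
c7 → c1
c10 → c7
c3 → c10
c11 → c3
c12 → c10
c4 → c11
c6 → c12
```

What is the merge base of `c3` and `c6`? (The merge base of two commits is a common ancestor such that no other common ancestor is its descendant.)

c10

Ancestors of c3: {c1, c10, c2, c3, c5, c7, c8, c9}.
Ancestors of c6: {c1, c10, c12, c2, c5, c6, c7, c8, c9}.
Common ancestors: {c1, c10, c2, c5, c7, c8, c9}.
Among these, c10 is not an ancestor of any other common ancestor — it is the merge base.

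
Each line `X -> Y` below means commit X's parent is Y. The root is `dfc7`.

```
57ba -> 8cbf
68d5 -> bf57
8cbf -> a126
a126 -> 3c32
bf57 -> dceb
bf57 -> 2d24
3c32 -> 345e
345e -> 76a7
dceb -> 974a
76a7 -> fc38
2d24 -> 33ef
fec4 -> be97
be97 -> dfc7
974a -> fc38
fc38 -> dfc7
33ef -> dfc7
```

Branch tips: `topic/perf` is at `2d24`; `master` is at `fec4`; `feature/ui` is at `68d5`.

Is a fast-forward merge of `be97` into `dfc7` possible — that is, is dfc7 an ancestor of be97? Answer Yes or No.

A fast-forward from dfc7 to be97 is possible iff dfc7 is an ancestor of be97.
Ancestors of be97: {be97, dfc7}.
dfc7 is among them, so fast-forward is possible.

Yes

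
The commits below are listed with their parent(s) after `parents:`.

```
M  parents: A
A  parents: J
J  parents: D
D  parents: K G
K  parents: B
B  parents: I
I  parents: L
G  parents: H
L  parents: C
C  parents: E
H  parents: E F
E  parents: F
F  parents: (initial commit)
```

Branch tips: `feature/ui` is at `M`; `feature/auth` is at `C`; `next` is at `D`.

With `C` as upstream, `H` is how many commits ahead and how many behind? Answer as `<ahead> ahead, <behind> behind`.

1 ahead, 1 behind

Reachable from H: {E, F, H}.
Reachable from C: {C, E, F}.
Only in H's history (ahead): {H} — 1.
Only in C's history (behind): {C} — 1.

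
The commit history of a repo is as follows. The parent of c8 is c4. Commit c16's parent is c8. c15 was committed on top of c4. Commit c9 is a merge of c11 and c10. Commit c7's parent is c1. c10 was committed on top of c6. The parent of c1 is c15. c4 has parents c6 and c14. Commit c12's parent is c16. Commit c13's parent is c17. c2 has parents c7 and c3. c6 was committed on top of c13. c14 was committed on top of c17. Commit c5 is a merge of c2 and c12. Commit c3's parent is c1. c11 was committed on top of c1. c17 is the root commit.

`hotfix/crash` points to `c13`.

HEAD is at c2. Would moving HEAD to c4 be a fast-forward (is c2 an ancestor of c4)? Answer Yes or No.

A fast-forward from c2 to c4 is possible iff c2 is an ancestor of c4.
Ancestors of c4: {c13, c14, c17, c4, c6}.
c2 is not among them, so fast-forward is not possible.

No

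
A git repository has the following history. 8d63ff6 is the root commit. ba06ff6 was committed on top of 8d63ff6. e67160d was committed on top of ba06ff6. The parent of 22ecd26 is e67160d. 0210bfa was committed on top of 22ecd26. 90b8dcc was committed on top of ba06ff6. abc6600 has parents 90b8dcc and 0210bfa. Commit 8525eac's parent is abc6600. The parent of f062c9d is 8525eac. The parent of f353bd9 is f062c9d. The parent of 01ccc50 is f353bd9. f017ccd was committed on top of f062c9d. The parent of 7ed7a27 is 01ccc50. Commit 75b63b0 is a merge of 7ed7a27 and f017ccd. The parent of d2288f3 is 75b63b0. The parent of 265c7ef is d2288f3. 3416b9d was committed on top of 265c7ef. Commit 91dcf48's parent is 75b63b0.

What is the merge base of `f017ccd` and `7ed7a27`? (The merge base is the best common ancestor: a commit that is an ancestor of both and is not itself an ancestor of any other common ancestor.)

f062c9d

Ancestors of f017ccd: {0210bfa, 22ecd26, 8525eac, 8d63ff6, 90b8dcc, abc6600, ba06ff6, e67160d, f017ccd, f062c9d}.
Ancestors of 7ed7a27: {01ccc50, 0210bfa, 22ecd26, 7ed7a27, 8525eac, 8d63ff6, 90b8dcc, abc6600, ba06ff6, e67160d, f062c9d, f353bd9}.
Common ancestors: {0210bfa, 22ecd26, 8525eac, 8d63ff6, 90b8dcc, abc6600, ba06ff6, e67160d, f062c9d}.
Among these, f062c9d is not an ancestor of any other common ancestor — it is the merge base.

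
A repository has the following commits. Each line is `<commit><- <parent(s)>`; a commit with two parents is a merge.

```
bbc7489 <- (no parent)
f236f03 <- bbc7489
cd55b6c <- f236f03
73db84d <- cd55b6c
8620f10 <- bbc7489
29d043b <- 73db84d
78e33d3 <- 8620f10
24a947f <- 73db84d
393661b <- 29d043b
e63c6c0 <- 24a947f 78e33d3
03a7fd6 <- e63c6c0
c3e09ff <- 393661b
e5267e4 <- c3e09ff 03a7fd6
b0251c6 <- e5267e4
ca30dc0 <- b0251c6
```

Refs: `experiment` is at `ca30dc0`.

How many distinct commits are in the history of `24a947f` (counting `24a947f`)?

5

Walking parent pointers from 24a947f: reachable set = {24a947f, 73db84d, bbc7489, cd55b6c, f236f03}.
That is 5 commits.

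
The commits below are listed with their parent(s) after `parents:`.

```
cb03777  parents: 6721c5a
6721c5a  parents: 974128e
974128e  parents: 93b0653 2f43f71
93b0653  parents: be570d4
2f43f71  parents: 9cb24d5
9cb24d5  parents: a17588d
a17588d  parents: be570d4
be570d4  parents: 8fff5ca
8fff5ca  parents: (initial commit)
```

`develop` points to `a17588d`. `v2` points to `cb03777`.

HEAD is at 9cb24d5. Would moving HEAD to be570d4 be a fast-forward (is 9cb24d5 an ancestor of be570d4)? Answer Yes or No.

No

A fast-forward from 9cb24d5 to be570d4 is possible iff 9cb24d5 is an ancestor of be570d4.
Ancestors of be570d4: {8fff5ca, be570d4}.
9cb24d5 is not among them, so fast-forward is not possible.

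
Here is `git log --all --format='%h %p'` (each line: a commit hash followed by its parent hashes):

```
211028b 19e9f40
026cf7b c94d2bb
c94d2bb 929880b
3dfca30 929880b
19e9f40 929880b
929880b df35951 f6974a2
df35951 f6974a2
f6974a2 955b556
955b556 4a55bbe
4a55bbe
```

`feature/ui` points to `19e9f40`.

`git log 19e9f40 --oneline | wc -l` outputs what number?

Walking parent pointers from 19e9f40: reachable set = {19e9f40, 4a55bbe, 929880b, 955b556, df35951, f6974a2}.
That is 6 commits.

6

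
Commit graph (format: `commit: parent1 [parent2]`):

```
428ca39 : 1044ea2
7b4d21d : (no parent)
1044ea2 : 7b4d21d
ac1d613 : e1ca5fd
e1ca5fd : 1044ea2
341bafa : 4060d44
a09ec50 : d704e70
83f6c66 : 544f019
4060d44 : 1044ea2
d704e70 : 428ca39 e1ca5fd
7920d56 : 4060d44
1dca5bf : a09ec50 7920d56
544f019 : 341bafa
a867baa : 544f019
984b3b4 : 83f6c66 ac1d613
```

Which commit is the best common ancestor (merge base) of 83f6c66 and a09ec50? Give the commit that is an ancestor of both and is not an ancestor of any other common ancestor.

Ancestors of 83f6c66: {1044ea2, 341bafa, 4060d44, 544f019, 7b4d21d, 83f6c66}.
Ancestors of a09ec50: {1044ea2, 428ca39, 7b4d21d, a09ec50, d704e70, e1ca5fd}.
Common ancestors: {1044ea2, 7b4d21d}.
Among these, 1044ea2 is not an ancestor of any other common ancestor — it is the merge base.

1044ea2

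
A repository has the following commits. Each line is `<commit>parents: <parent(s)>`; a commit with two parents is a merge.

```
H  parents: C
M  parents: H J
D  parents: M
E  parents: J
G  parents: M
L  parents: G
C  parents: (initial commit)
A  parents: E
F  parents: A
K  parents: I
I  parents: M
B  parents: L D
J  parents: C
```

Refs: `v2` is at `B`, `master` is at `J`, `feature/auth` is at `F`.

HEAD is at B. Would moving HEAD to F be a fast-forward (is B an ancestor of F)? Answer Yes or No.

A fast-forward from B to F is possible iff B is an ancestor of F.
Ancestors of F: {A, C, E, F, J}.
B is not among them, so fast-forward is not possible.

No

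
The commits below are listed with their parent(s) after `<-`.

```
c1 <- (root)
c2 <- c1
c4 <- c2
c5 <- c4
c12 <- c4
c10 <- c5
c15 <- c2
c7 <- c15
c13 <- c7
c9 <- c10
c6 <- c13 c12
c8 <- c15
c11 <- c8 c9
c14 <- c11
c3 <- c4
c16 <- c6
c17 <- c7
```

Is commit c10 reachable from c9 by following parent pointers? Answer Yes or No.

Ancestors of c9 (commits reachable by following parents): {c1, c10, c2, c4, c5, c9}.
c10 is in that set, so it is an ancestor of c9.

Yes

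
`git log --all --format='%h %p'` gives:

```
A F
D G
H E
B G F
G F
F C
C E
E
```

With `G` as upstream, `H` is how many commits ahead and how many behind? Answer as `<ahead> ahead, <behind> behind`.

Reachable from H: {E, H}.
Reachable from G: {C, E, F, G}.
Only in H's history (ahead): {H} — 1.
Only in G's history (behind): {C, F, G} — 3.

1 ahead, 3 behind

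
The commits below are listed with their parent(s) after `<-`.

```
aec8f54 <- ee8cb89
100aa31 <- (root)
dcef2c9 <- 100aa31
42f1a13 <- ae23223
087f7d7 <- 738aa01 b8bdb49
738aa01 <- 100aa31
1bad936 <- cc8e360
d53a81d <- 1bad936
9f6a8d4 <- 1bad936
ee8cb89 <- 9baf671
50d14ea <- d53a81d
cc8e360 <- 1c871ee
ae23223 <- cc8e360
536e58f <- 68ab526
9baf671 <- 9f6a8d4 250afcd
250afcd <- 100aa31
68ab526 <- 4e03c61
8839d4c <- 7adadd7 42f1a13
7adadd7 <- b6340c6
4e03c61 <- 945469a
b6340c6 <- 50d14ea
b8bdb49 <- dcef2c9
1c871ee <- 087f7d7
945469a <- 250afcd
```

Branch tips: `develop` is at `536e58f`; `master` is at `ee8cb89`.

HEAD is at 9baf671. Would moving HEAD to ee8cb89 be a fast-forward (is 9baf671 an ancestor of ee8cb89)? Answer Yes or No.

A fast-forward from 9baf671 to ee8cb89 is possible iff 9baf671 is an ancestor of ee8cb89.
Ancestors of ee8cb89: {087f7d7, 100aa31, 1bad936, 1c871ee, 250afcd, 738aa01, 9baf671, 9f6a8d4, b8bdb49, cc8e360, dcef2c9, ee8cb89}.
9baf671 is among them, so fast-forward is possible.

Yes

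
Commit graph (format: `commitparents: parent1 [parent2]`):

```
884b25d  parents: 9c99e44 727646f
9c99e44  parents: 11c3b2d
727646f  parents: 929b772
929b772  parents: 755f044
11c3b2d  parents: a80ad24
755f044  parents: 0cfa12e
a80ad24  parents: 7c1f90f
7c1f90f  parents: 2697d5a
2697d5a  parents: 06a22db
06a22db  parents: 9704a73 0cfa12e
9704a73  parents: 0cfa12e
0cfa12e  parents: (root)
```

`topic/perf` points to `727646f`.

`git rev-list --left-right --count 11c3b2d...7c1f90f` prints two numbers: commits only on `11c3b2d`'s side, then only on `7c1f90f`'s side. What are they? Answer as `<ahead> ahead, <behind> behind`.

Reachable from 11c3b2d: {06a22db, 0cfa12e, 11c3b2d, 2697d5a, 7c1f90f, 9704a73, a80ad24}.
Reachable from 7c1f90f: {06a22db, 0cfa12e, 2697d5a, 7c1f90f, 9704a73}.
Only in 11c3b2d's history (ahead): {11c3b2d, a80ad24} — 2.
Only in 7c1f90f's history (behind): {} — 0.

2 ahead, 0 behind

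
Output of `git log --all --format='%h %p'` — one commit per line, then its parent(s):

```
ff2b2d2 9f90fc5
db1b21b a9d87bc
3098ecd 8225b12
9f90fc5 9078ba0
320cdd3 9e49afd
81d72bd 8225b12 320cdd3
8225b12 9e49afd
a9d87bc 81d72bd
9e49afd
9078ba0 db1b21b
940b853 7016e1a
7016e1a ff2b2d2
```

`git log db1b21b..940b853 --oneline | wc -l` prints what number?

Reachable from 940b853: {320cdd3, 7016e1a, 81d72bd, 8225b12, 9078ba0, 940b853, 9e49afd, 9f90fc5, a9d87bc, db1b21b, ff2b2d2}.
Reachable from db1b21b: {320cdd3, 81d72bd, 8225b12, 9e49afd, a9d87bc, db1b21b}.
In 940b853's history but not db1b21b's: {7016e1a, 9078ba0, 940b853, 9f90fc5, ff2b2d2} — 5 commits.

5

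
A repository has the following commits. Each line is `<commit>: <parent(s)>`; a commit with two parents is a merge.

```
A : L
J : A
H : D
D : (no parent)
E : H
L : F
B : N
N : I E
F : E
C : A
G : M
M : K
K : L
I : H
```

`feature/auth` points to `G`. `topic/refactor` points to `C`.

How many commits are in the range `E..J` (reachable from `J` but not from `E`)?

Reachable from J: {A, D, E, F, H, J, L}.
Reachable from E: {D, E, H}.
In J's history but not E's: {A, F, J, L} — 4 commits.

4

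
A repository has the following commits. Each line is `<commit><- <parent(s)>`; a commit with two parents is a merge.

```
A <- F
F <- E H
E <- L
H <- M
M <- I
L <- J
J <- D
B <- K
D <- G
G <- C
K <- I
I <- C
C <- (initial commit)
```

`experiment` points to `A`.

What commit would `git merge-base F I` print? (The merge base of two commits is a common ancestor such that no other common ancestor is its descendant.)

Ancestors of F: {C, D, E, F, G, H, I, J, L, M}.
Ancestors of I: {C, I}.
Common ancestors: {C, I}.
Among these, I is not an ancestor of any other common ancestor — it is the merge base.

I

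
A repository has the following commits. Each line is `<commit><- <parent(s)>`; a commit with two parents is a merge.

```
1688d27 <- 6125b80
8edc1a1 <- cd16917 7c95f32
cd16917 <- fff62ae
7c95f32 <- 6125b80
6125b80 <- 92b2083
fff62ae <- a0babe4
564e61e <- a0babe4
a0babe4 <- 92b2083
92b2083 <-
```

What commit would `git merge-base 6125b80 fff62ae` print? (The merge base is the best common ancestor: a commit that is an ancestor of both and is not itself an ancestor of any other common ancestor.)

Ancestors of 6125b80: {6125b80, 92b2083}.
Ancestors of fff62ae: {92b2083, a0babe4, fff62ae}.
Common ancestors: {92b2083}.
The only common ancestor is 92b2083, so it is the merge base.

92b2083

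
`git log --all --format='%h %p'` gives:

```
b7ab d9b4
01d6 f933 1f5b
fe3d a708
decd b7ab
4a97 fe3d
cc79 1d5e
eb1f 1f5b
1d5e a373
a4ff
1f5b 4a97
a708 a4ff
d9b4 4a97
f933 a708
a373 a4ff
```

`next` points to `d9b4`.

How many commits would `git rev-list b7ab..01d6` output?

Reachable from 01d6: {01d6, 1f5b, 4a97, a4ff, a708, f933, fe3d}.
Reachable from b7ab: {4a97, a4ff, a708, b7ab, d9b4, fe3d}.
In 01d6's history but not b7ab's: {01d6, 1f5b, f933} — 3 commits.

3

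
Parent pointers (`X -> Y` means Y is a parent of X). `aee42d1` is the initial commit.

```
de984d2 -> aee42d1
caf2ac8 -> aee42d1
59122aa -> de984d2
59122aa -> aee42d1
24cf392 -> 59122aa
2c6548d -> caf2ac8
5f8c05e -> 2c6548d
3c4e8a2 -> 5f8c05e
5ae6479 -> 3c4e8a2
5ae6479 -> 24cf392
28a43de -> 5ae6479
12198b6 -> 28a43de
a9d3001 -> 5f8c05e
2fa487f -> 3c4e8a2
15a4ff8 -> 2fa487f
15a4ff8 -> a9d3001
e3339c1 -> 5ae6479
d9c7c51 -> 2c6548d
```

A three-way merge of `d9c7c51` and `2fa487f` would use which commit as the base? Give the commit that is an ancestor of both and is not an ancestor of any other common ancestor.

Ancestors of d9c7c51: {2c6548d, aee42d1, caf2ac8, d9c7c51}.
Ancestors of 2fa487f: {2c6548d, 2fa487f, 3c4e8a2, 5f8c05e, aee42d1, caf2ac8}.
Common ancestors: {2c6548d, aee42d1, caf2ac8}.
Among these, 2c6548d is not an ancestor of any other common ancestor — it is the merge base.

2c6548d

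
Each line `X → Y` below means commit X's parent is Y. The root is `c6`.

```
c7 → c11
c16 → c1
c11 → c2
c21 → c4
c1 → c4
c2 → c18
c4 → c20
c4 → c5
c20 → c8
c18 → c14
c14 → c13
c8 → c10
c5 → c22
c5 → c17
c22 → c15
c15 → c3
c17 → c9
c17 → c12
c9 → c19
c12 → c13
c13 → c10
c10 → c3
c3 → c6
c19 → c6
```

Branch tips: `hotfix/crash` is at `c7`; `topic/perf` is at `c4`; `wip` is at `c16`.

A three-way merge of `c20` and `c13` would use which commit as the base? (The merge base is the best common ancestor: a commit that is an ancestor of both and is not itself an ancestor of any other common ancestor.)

c10

Ancestors of c20: {c10, c20, c3, c6, c8}.
Ancestors of c13: {c10, c13, c3, c6}.
Common ancestors: {c10, c3, c6}.
Among these, c10 is not an ancestor of any other common ancestor — it is the merge base.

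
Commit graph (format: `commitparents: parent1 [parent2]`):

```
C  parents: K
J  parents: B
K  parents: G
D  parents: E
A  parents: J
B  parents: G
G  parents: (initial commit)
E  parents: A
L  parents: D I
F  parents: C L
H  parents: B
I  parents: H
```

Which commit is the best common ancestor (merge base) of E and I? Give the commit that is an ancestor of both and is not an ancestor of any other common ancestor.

B

Ancestors of E: {A, B, E, G, J}.
Ancestors of I: {B, G, H, I}.
Common ancestors: {B, G}.
Among these, B is not an ancestor of any other common ancestor — it is the merge base.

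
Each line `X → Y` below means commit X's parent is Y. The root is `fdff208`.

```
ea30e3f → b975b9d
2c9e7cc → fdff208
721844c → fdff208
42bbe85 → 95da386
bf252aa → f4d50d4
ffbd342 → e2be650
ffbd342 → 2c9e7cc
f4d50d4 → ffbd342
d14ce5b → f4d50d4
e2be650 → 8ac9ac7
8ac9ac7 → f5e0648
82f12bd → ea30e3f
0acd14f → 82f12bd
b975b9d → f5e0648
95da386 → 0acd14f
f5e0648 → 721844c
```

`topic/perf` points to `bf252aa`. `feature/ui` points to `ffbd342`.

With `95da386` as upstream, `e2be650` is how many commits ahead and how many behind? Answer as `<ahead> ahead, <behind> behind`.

2 ahead, 5 behind

Reachable from e2be650: {721844c, 8ac9ac7, e2be650, f5e0648, fdff208}.
Reachable from 95da386: {0acd14f, 721844c, 82f12bd, 95da386, b975b9d, ea30e3f, f5e0648, fdff208}.
Only in e2be650's history (ahead): {8ac9ac7, e2be650} — 2.
Only in 95da386's history (behind): {0acd14f, 82f12bd, 95da386, b975b9d, ea30e3f} — 5.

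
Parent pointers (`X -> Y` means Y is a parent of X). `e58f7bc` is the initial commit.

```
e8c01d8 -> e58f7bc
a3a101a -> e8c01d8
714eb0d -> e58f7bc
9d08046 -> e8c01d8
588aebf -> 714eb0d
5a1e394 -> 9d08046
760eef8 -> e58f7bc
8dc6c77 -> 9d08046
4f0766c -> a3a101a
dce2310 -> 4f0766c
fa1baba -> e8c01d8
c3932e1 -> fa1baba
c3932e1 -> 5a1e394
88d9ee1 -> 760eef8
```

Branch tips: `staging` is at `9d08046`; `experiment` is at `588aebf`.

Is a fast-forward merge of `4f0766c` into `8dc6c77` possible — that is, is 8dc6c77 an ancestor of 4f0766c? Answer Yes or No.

A fast-forward from 8dc6c77 to 4f0766c is possible iff 8dc6c77 is an ancestor of 4f0766c.
Ancestors of 4f0766c: {4f0766c, a3a101a, e58f7bc, e8c01d8}.
8dc6c77 is not among them, so fast-forward is not possible.

No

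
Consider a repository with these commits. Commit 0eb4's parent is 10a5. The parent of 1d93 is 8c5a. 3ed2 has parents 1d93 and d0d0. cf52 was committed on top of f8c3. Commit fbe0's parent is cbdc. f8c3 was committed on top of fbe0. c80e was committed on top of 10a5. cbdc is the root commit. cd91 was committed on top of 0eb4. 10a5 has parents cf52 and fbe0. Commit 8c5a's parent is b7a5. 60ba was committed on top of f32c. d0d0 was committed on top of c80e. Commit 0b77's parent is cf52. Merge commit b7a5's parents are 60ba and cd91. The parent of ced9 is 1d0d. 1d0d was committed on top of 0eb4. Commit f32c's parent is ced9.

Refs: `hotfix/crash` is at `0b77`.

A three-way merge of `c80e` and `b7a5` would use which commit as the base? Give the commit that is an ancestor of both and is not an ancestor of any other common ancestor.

Ancestors of c80e: {10a5, c80e, cbdc, cf52, f8c3, fbe0}.
Ancestors of b7a5: {0eb4, 10a5, 1d0d, 60ba, b7a5, cbdc, cd91, ced9, cf52, f32c, f8c3, fbe0}.
Common ancestors: {10a5, cbdc, cf52, f8c3, fbe0}.
Among these, 10a5 is not an ancestor of any other common ancestor — it is the merge base.

10a5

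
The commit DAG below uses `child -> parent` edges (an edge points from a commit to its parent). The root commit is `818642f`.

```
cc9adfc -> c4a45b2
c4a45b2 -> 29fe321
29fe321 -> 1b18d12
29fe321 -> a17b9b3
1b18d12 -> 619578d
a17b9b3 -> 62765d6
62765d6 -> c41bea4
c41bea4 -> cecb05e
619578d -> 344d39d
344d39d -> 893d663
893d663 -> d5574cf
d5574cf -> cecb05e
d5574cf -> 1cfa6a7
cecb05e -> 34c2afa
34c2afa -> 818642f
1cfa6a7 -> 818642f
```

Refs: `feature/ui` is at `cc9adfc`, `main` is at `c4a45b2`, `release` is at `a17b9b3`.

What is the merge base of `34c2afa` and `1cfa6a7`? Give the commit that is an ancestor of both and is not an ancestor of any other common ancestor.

818642f

Ancestors of 34c2afa: {34c2afa, 818642f}.
Ancestors of 1cfa6a7: {1cfa6a7, 818642f}.
Common ancestors: {818642f}.
The only common ancestor is 818642f, so it is the merge base.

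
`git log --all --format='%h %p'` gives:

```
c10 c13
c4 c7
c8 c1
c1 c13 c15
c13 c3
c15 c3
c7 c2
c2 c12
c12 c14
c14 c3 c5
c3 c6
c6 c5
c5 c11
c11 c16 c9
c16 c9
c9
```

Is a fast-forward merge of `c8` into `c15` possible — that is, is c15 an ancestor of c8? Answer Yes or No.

A fast-forward from c15 to c8 is possible iff c15 is an ancestor of c8.
Ancestors of c8: {c1, c11, c13, c15, c16, c3, c5, c6, c8, c9}.
c15 is among them, so fast-forward is possible.

Yes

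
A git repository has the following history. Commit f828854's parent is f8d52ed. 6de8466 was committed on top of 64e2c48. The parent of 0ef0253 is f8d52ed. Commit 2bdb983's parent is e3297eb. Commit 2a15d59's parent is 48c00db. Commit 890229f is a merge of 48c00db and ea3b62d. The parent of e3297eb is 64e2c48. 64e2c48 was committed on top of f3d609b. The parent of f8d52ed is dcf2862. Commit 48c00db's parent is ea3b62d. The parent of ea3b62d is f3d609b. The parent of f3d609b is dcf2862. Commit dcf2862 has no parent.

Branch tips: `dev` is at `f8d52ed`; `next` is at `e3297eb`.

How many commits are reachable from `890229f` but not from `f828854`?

Reachable from 890229f: {48c00db, 890229f, dcf2862, ea3b62d, f3d609b}.
Reachable from f828854: {dcf2862, f828854, f8d52ed}.
In 890229f's history but not f828854's: {48c00db, 890229f, ea3b62d, f3d609b} — 4 commits.

4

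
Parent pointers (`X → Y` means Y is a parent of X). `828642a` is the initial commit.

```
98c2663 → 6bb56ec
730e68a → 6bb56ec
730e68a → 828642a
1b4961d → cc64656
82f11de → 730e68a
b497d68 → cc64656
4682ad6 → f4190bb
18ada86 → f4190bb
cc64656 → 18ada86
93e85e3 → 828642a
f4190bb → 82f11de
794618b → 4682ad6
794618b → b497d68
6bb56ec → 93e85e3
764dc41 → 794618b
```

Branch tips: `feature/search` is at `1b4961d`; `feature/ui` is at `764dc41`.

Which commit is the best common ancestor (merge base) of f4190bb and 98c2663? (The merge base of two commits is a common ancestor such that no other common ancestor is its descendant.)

6bb56ec

Ancestors of f4190bb: {6bb56ec, 730e68a, 828642a, 82f11de, 93e85e3, f4190bb}.
Ancestors of 98c2663: {6bb56ec, 828642a, 93e85e3, 98c2663}.
Common ancestors: {6bb56ec, 828642a, 93e85e3}.
Among these, 6bb56ec is not an ancestor of any other common ancestor — it is the merge base.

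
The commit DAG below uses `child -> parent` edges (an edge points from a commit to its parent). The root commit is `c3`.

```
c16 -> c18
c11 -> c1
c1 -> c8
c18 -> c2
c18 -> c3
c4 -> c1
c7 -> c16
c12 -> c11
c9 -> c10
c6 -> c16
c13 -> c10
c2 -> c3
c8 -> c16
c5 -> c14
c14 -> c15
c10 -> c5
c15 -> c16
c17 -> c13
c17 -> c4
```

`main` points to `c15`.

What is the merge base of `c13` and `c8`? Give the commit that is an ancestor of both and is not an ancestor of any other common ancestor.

c16

Ancestors of c13: {c10, c13, c14, c15, c16, c18, c2, c3, c5}.
Ancestors of c8: {c16, c18, c2, c3, c8}.
Common ancestors: {c16, c18, c2, c3}.
Among these, c16 is not an ancestor of any other common ancestor — it is the merge base.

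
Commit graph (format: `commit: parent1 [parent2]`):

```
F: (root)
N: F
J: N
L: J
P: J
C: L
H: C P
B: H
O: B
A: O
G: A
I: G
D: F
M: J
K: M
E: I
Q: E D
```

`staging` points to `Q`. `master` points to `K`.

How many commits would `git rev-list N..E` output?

11

Reachable from E: {A, B, C, E, F, G, H, I, J, L, N, O, P}.
Reachable from N: {F, N}.
In E's history but not N's: {A, B, C, E, G, H, I, J, L, O, P} — 11 commits.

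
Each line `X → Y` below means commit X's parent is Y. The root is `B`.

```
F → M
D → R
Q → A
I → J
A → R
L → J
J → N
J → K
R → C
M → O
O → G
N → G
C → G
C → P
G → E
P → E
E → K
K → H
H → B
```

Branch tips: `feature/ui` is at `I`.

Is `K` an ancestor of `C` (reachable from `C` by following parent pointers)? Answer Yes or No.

Yes

Ancestors of C (commits reachable by following parents): {B, C, E, G, H, K, P}.
K is in that set, so it is an ancestor of C.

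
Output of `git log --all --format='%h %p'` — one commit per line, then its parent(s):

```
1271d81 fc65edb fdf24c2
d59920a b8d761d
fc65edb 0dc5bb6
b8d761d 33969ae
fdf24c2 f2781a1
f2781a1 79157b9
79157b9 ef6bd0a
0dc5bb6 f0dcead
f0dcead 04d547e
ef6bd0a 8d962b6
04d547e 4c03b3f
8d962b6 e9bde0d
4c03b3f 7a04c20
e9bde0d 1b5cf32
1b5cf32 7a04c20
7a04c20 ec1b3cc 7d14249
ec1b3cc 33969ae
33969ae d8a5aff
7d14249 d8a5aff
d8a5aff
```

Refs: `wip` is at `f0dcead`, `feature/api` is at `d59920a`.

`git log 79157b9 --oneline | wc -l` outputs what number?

10

Walking parent pointers from 79157b9: reachable set = {1b5cf32, 33969ae, 79157b9, 7a04c20, 7d14249, 8d962b6, d8a5aff, e9bde0d, ec1b3cc, ef6bd0a}.
That is 10 commits.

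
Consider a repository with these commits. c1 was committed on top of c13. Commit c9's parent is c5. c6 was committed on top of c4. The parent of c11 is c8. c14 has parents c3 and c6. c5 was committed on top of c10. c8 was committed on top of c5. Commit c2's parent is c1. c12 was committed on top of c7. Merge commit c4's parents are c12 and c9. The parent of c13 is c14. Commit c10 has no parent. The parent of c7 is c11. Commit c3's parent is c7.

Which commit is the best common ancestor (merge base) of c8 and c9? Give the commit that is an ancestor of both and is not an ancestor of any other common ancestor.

Ancestors of c8: {c10, c5, c8}.
Ancestors of c9: {c10, c5, c9}.
Common ancestors: {c10, c5}.
Among these, c5 is not an ancestor of any other common ancestor — it is the merge base.

c5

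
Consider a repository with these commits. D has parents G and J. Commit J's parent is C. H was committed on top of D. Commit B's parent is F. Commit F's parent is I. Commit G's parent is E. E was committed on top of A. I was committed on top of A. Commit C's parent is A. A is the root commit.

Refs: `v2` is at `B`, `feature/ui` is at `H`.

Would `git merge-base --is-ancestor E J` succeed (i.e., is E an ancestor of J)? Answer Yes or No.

No

Ancestors of J: {A, C, J}.
E is not in that set, so it is not an ancestor of J.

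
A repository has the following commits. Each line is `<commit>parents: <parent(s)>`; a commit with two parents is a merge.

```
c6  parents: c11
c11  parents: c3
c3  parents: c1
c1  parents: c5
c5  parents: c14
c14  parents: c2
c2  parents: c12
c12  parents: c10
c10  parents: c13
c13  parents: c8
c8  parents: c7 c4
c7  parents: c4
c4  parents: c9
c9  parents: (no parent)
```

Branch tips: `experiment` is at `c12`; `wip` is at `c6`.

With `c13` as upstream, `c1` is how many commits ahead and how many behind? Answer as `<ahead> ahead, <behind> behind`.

6 ahead, 0 behind

Reachable from c1: {c1, c10, c12, c13, c14, c2, c4, c5, c7, c8, c9}.
Reachable from c13: {c13, c4, c7, c8, c9}.
Only in c1's history (ahead): {c1, c10, c12, c14, c2, c5} — 6.
Only in c13's history (behind): {} — 0.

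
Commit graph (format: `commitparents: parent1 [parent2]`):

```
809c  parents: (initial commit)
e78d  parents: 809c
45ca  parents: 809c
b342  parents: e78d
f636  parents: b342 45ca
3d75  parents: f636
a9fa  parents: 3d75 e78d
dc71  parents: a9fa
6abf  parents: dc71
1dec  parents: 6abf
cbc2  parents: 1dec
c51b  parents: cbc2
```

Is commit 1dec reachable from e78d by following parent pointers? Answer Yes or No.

Ancestors of e78d: {809c, e78d}.
1dec is not in that set, so it is not an ancestor of e78d.

No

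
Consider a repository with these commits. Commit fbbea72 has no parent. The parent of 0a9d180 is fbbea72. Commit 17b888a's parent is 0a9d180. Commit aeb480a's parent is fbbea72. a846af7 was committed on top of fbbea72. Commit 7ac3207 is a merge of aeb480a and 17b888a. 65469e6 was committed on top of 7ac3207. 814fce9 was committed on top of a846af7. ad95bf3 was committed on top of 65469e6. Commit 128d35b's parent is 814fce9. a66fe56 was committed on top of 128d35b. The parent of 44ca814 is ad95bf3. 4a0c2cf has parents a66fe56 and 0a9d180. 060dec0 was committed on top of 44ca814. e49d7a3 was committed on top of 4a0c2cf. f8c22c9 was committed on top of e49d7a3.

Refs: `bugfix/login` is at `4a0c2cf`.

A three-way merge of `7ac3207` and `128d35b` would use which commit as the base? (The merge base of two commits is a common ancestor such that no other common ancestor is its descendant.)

Ancestors of 7ac3207: {0a9d180, 17b888a, 7ac3207, aeb480a, fbbea72}.
Ancestors of 128d35b: {128d35b, 814fce9, a846af7, fbbea72}.
Common ancestors: {fbbea72}.
The only common ancestor is fbbea72, so it is the merge base.

fbbea72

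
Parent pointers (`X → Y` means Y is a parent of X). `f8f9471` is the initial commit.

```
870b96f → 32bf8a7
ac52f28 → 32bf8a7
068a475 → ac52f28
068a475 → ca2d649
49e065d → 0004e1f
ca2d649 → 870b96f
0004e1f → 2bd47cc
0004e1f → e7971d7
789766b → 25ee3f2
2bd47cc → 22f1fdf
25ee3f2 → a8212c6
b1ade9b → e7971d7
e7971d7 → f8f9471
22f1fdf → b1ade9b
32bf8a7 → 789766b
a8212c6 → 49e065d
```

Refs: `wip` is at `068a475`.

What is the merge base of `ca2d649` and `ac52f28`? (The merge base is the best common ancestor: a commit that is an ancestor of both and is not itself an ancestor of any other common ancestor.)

Ancestors of ca2d649: {0004e1f, 22f1fdf, 25ee3f2, 2bd47cc, 32bf8a7, 49e065d, 789766b, 870b96f, a8212c6, b1ade9b, ca2d649, e7971d7, f8f9471}.
Ancestors of ac52f28: {0004e1f, 22f1fdf, 25ee3f2, 2bd47cc, 32bf8a7, 49e065d, 789766b, a8212c6, ac52f28, b1ade9b, e7971d7, f8f9471}.
Common ancestors: {0004e1f, 22f1fdf, 25ee3f2, 2bd47cc, 32bf8a7, 49e065d, 789766b, a8212c6, b1ade9b, e7971d7, f8f9471}.
Among these, 32bf8a7 is not an ancestor of any other common ancestor — it is the merge base.

32bf8a7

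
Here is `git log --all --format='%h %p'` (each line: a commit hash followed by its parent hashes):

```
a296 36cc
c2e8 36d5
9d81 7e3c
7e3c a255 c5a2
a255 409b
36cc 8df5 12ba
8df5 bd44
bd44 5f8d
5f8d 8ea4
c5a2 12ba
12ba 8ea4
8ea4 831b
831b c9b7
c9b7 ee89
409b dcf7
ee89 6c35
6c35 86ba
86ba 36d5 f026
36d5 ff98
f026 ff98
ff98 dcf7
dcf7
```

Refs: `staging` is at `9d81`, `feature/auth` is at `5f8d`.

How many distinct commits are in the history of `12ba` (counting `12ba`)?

11

Walking parent pointers from 12ba: reachable set = {12ba, 36d5, 6c35, 831b, 86ba, 8ea4, c9b7, dcf7, ee89, f026, ff98}.
That is 11 commits.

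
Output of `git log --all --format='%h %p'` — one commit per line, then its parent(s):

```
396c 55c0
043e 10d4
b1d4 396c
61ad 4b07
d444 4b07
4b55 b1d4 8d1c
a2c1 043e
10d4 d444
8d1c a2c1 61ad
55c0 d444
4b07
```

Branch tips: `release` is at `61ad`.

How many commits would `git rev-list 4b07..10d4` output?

Reachable from 10d4: {10d4, 4b07, d444}.
Reachable from 4b07: {4b07}.
In 10d4's history but not 4b07's: {10d4, d444} — 2 commits.

2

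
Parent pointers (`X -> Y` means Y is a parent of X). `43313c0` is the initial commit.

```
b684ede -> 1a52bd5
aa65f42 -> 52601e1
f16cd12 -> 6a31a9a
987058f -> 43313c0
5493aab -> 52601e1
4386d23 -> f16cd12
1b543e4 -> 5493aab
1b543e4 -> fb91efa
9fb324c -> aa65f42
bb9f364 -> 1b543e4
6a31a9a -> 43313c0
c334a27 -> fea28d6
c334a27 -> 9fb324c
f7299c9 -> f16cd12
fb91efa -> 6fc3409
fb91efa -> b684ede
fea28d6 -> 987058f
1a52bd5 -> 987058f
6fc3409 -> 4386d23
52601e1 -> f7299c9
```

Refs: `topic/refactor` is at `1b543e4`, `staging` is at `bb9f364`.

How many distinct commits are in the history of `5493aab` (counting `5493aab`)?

6

Walking parent pointers from 5493aab: reachable set = {43313c0, 52601e1, 5493aab, 6a31a9a, f16cd12, f7299c9}.
That is 6 commits.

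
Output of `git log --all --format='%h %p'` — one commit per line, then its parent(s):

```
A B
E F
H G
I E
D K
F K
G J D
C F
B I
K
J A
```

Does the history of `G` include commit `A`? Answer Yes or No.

Ancestors of G (commits reachable by following parents): {A, B, D, E, F, G, I, J, K}.
A is in that set, so it is an ancestor of G.

Yes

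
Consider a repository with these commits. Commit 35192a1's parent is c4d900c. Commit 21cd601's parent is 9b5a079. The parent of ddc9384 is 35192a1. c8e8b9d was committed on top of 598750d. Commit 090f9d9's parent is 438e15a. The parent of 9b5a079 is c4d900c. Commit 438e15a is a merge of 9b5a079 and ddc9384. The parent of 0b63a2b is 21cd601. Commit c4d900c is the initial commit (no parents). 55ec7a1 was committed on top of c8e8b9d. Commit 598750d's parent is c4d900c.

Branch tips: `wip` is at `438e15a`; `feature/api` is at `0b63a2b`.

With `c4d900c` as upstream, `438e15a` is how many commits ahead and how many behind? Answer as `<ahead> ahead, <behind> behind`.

Reachable from 438e15a: {35192a1, 438e15a, 9b5a079, c4d900c, ddc9384}.
Reachable from c4d900c: {c4d900c}.
Only in 438e15a's history (ahead): {35192a1, 438e15a, 9b5a079, ddc9384} — 4.
Only in c4d900c's history (behind): {} — 0.

4 ahead, 0 behind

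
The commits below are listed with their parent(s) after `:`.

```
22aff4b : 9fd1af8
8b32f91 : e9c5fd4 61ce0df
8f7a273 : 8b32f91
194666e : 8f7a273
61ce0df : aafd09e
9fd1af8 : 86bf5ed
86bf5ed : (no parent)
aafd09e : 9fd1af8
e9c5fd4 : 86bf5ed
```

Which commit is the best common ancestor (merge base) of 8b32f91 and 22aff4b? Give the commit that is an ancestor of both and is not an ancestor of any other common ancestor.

Ancestors of 8b32f91: {61ce0df, 86bf5ed, 8b32f91, 9fd1af8, aafd09e, e9c5fd4}.
Ancestors of 22aff4b: {22aff4b, 86bf5ed, 9fd1af8}.
Common ancestors: {86bf5ed, 9fd1af8}.
Among these, 9fd1af8 is not an ancestor of any other common ancestor — it is the merge base.

9fd1af8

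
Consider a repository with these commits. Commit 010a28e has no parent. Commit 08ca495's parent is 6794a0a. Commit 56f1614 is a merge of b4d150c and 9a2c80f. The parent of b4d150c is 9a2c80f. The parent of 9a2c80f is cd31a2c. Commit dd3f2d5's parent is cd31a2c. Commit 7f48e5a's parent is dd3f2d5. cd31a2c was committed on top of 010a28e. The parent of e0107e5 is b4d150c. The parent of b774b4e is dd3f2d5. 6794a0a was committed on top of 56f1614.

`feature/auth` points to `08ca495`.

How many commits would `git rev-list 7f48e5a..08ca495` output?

Reachable from 08ca495: {010a28e, 08ca495, 56f1614, 6794a0a, 9a2c80f, b4d150c, cd31a2c}.
Reachable from 7f48e5a: {010a28e, 7f48e5a, cd31a2c, dd3f2d5}.
In 08ca495's history but not 7f48e5a's: {08ca495, 56f1614, 6794a0a, 9a2c80f, b4d150c} — 5 commits.

5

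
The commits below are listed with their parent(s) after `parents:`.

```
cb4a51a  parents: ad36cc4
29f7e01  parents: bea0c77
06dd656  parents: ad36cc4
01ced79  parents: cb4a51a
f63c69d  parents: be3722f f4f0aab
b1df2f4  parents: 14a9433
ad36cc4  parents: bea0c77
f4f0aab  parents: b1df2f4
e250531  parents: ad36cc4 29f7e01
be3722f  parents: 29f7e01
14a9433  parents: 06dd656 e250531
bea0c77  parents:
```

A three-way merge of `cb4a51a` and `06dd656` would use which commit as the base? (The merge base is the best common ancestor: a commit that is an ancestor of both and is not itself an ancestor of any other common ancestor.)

Ancestors of cb4a51a: {ad36cc4, bea0c77, cb4a51a}.
Ancestors of 06dd656: {06dd656, ad36cc4, bea0c77}.
Common ancestors: {ad36cc4, bea0c77}.
Among these, ad36cc4 is not an ancestor of any other common ancestor — it is the merge base.

ad36cc4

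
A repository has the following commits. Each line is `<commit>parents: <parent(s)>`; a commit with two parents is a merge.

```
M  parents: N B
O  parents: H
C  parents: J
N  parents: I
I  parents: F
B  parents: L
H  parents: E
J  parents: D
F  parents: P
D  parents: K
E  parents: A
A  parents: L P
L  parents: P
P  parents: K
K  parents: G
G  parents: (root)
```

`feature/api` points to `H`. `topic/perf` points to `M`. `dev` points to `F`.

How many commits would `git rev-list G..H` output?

Reachable from H: {A, E, G, H, K, L, P}.
Reachable from G: {G}.
In H's history but not G's: {A, E, H, K, L, P} — 6 commits.

6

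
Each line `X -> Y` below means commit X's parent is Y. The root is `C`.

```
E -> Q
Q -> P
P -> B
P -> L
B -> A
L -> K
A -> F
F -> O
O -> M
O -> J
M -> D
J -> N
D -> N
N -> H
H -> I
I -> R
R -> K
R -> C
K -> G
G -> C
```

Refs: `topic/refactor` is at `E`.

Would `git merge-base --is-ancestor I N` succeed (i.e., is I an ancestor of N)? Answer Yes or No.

Ancestors of N (commits reachable by following parents): {C, G, H, I, K, N, R}.
I is in that set, so it is an ancestor of N.

Yes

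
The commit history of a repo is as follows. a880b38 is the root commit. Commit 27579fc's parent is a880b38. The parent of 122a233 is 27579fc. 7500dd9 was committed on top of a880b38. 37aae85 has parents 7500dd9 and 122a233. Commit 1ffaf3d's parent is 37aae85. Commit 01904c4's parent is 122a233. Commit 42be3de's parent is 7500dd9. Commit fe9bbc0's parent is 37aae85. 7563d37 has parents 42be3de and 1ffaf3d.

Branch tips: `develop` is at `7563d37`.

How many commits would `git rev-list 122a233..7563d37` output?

5

Reachable from 7563d37: {122a233, 1ffaf3d, 27579fc, 37aae85, 42be3de, 7500dd9, 7563d37, a880b38}.
Reachable from 122a233: {122a233, 27579fc, a880b38}.
In 7563d37's history but not 122a233's: {1ffaf3d, 37aae85, 42be3de, 7500dd9, 7563d37} — 5 commits.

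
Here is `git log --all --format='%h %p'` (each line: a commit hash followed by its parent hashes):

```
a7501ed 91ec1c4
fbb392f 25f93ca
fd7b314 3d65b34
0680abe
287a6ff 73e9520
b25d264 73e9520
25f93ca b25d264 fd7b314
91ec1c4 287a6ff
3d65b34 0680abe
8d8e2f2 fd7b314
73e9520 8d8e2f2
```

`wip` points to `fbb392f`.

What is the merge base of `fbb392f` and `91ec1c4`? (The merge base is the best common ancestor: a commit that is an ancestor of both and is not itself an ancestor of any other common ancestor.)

73e9520

Ancestors of fbb392f: {0680abe, 25f93ca, 3d65b34, 73e9520, 8d8e2f2, b25d264, fbb392f, fd7b314}.
Ancestors of 91ec1c4: {0680abe, 287a6ff, 3d65b34, 73e9520, 8d8e2f2, 91ec1c4, fd7b314}.
Common ancestors: {0680abe, 3d65b34, 73e9520, 8d8e2f2, fd7b314}.
Among these, 73e9520 is not an ancestor of any other common ancestor — it is the merge base.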